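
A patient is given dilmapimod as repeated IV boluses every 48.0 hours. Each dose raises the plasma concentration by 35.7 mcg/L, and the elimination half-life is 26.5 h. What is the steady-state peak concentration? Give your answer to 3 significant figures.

k = ln 2 / 26.5 = 0.02616 h⁻¹
Fraction remaining after one interval: e^(−kτ) = e^(−0.02616 × 48.0) = 0.2849
R = 1 / (1 − 0.2849) = 1.398
Css,max = 35.7 × 1.398 ≈ 49.9 mcg/L

49.9 mcg/L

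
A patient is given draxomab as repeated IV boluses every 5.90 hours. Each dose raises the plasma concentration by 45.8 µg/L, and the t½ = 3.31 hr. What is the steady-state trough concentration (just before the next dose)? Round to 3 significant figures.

18.8 µg/L

k = ln 2 / 3.31 = 0.2094 hr⁻¹
Fraction remaining after one interval: e^(−kτ) = e^(−0.2094 × 5.90) = 0.2907
R = 1 / (1 − 0.2907) = 1.410
Css,max = 45.8 × 1.410 = 64.57 µg/L
Css,min = Css,max × e^(−kτ) = 64.57 × 0.2907 ≈ 18.8 µg/L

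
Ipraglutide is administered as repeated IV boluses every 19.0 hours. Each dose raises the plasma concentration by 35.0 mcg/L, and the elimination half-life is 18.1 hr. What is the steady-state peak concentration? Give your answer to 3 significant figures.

k = ln 2 / 18.1 = 0.03830 hr⁻¹
Fraction remaining after one interval: e^(−kτ) = e^(−0.03830 × 19.0) = 0.4831
R = 1 / (1 − 0.4831) = 1.934
Css,max = 35.0 × 1.934 ≈ 67.7 mcg/L

67.7 mcg/L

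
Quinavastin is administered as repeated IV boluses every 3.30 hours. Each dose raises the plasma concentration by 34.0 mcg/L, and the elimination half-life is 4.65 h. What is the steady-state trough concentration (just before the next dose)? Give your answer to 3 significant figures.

53.5 mcg/L

k = ln 2 / 4.65 = 0.1491 h⁻¹
Fraction remaining after one interval: e^(−kτ) = e^(−0.1491 × 3.30) = 0.6115
R = 1 / (1 − 0.6115) = 2.574
Css,max = 34.0 × 2.574 = 87.51 mcg/L
Css,min = Css,max × e^(−kτ) = 87.51 × 0.6115 ≈ 53.5 mcg/L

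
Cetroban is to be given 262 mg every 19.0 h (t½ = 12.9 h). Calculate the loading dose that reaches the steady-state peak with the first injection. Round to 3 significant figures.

410 mg

k = ln 2 / 12.9 = 0.05373 h⁻¹
Accumulation ratio R = 1 / (1 − e^(−kτ)) = 1 / (1 − e^(−0.05373×19.0)) = 1 / (1 − 0.3603) = 1.563
Loading dose = maintenance dose × R = 262 × 1.563 ≈ 410 mg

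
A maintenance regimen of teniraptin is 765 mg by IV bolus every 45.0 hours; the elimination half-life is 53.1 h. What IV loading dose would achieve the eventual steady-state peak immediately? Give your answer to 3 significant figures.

1720 mg

k = ln 2 / 53.1 = 0.01305 h⁻¹
Accumulation ratio R = 1 / (1 − e^(−kτ)) = 1 / (1 − e^(−0.01305×45.0)) = 1 / (1 − 0.5558) = 2.251
Loading dose = maintenance dose × R = 765 × 2.251 ≈ 1720 mg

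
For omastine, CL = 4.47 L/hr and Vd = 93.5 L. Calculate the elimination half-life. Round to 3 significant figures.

k = CL / V = 4.47 / 93.5 = 0.04781 hr⁻¹
t½ = ln 2 / k = ln 2 / 0.04781 ≈ 14.5 hours

14.5 hours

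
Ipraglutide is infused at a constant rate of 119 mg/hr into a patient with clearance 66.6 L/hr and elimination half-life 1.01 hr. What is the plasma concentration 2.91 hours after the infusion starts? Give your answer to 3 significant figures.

Css = rate / CL = 119 / 66.6 = 1.787 mg/L
k = ln 2 / 1.01 = 0.6863 hr⁻¹
C(t) = Css (1 − e^(−kt)) = 1.787 × (1 − e^(−1.997)) = 1.787 × 0.8643 ≈ 1.54 mg/L

1.54 mg/L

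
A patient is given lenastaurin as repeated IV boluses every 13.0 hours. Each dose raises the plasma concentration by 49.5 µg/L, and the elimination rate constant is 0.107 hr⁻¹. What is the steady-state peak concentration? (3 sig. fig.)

Fraction remaining after one interval: e^(−kτ) = e^(−0.1070 × 13.0) = 0.2488
R = 1 / (1 − 0.2488) = 1.331
Css,max = 49.5 × 1.331 ≈ 65.9 µg/L

65.9 µg/L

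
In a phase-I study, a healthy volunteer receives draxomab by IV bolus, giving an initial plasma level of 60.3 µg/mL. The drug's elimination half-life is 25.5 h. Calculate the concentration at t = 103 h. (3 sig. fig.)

k = ln 2 / 25.5 = 0.02718 h⁻¹
C(t) = C₀ e^(−kt) = 60.3 × e^(−0.02718 × 103) = 60.3 × e^(−2.800) = 60.3 × 0.06082 ≈ 3.67 µg/mL

3.67 µg/mL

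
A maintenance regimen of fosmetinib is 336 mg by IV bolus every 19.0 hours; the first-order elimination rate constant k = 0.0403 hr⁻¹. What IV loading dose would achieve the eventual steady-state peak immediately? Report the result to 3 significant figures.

628 mg

Accumulation ratio R = 1 / (1 − e^(−kτ)) = 1 / (1 − e^(−0.04030×19.0)) = 1 / (1 − 0.4650) = 1.869
Loading dose = maintenance dose × R = 336 × 1.869 ≈ 628 mg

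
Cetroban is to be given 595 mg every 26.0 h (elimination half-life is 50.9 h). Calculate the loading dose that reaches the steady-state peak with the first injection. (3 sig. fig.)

k = ln 2 / 50.9 = 0.01362 h⁻¹
Accumulation ratio R = 1 / (1 − e^(−kτ)) = 1 / (1 − e^(−0.01362×26.0)) = 1 / (1 − 0.7018) = 3.354
Loading dose = maintenance dose × R = 595 × 3.354 ≈ 2000 mg

2000 mg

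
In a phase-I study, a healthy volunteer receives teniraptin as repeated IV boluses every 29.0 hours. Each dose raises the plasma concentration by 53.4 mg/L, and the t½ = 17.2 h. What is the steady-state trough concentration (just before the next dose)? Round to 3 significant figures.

24.1 mg/L

k = ln 2 / 17.2 = 0.04030 h⁻¹
Fraction remaining after one interval: e^(−kτ) = e^(−0.04030 × 29.0) = 0.3108
R = 1 / (1 − 0.3108) = 1.451
Css,max = 53.4 × 1.451 = 77.48 mg/L
Css,min = Css,max × e^(−kτ) = 77.48 × 0.3108 ≈ 24.1 mg/L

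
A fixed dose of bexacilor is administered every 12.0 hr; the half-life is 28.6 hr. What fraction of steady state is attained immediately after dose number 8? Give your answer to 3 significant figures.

0.902

k = ln 2 / 28.6 = 0.02424 hr⁻¹
f_n = 1 − e^(−nkτ) = 1 − e^(−8 × 0.02424 × 12.0) = 1 − e^(−2.327) = 1 − 0.09762 ≈ 0.902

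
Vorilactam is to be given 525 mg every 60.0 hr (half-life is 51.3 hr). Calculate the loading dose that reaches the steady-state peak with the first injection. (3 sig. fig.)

945 mg

k = ln 2 / 51.3 = 0.01351 hr⁻¹
Accumulation ratio R = 1 / (1 − e^(−kτ)) = 1 / (1 − e^(−0.01351×60.0)) = 1 / (1 − 0.4445) = 1.800
Loading dose = maintenance dose × R = 525 × 1.800 ≈ 945 mg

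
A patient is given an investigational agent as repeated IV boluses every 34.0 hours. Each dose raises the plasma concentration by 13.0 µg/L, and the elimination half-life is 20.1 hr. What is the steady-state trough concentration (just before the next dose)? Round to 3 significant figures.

5.83 µg/L

k = ln 2 / 20.1 = 0.03448 hr⁻¹
Fraction remaining after one interval: e^(−kτ) = e^(−0.03448 × 34.0) = 0.3096
R = 1 / (1 − 0.3096) = 1.448
Css,max = 13.0 × 1.448 = 18.83 µg/L
Css,min = Css,max × e^(−kτ) = 18.83 × 0.3096 ≈ 5.83 µg/L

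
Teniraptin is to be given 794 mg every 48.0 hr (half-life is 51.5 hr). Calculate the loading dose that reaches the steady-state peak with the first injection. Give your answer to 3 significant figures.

k = ln 2 / 51.5 = 0.01346 hr⁻¹
Accumulation ratio R = 1 / (1 − e^(−kτ)) = 1 / (1 − e^(−0.01346×48.0)) = 1 / (1 − 0.5241) = 2.101
Loading dose = maintenance dose × R = 794 × 2.101 ≈ 1670 mg

1670 mg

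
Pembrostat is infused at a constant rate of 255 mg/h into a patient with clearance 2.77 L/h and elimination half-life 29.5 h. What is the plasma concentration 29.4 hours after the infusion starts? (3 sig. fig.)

Css = rate / CL = 255 / 2.77 = 92.06 mg/L
k = ln 2 / 29.5 = 0.02350 h⁻¹
C(t) = Css (1 − e^(−kt)) = 92.06 × (1 − e^(−0.6908)) = 92.06 × 0.4988 ≈ 45.9 mg/L

45.9 mg/L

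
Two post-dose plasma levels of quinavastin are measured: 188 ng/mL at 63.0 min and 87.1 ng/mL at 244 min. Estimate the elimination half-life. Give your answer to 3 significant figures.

k = ln(C₁/C₂) / (t₂ − t₁) = ln(188/87.1) / (244 − 63.0)
  = 0.7694 / 181.0 = 0.004251 min⁻¹
t½ = ln 2 / k = ln 2 / 0.004251 ≈ 163 minutes

163 minutes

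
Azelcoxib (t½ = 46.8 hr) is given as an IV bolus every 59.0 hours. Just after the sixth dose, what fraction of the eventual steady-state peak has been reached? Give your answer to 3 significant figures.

0.995

k = ln 2 / 46.8 = 0.01481 hr⁻¹
f_n = 1 − e^(−nkτ) = 1 − e^(−6 × 0.01481 × 59.0) = 1 − e^(−5.243) = 1 − 0.005284 ≈ 0.995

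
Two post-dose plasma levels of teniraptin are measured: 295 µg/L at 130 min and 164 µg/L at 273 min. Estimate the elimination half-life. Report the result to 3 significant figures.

k = ln(C₁/C₂) / (t₂ − t₁) = ln(295/164) / (273 − 130)
  = 0.5871 / 143.0 = 0.004106 min⁻¹
t½ = ln 2 / k = ln 2 / 0.004106 ≈ 169 minutes

169 minutes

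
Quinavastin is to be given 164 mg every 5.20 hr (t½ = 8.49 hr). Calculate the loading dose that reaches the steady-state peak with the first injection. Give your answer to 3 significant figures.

k = ln 2 / 8.49 = 0.08164 hr⁻¹
Accumulation ratio R = 1 / (1 − e^(−kτ)) = 1 / (1 − e^(−0.08164×5.20)) = 1 / (1 − 0.6541) = 2.891
Loading dose = maintenance dose × R = 164 × 2.891 ≈ 474 mg

474 mg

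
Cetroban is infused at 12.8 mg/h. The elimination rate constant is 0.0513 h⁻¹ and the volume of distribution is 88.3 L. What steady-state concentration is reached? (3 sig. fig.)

2.83 mg/L

CL = k · V = 0.0513 × 88.3 = 4.530 L/h
Css = rate / CL = 12.8 / 4.530 ≈ 2.83 mg/L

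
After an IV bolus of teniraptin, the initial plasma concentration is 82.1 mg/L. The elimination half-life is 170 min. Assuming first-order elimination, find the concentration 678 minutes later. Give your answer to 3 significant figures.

5.17 mg/L

k = ln 2 / 170 = 0.004077 min⁻¹
678 min is 3.988 half-lives, so C = 82.1 × (1/2)^3.988 = 82.1 × 0.06301 ≈ 5.17 mg/L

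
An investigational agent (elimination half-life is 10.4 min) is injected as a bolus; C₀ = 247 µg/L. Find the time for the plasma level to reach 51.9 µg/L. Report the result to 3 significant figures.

k = ln 2 / 10.4 = 0.06665 min⁻¹
C(t) = C₀ e^(−kt)  ⇒  t = ln(C₀/C) / k
t = ln(247/51.9) / 0.06665 = 1.560 / 0.06665 ≈ 23.4 minutes

23.4 minutes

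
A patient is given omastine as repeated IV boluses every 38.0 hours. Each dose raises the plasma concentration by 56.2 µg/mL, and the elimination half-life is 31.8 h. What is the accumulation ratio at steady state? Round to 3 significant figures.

1.78

k = ln 2 / 31.8 = 0.02180 h⁻¹
Fraction remaining after one interval: e^(−kτ) = e^(−0.02180 × 38.0) = 0.4368
R = 1 / (1 − 0.4368) = 1 / 0.5632 ≈ 1.78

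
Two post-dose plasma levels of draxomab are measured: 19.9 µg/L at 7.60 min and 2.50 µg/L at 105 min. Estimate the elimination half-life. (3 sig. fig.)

k = ln(C₁/C₂) / (t₂ − t₁) = ln(19.9/2.50) / (105 − 7.60)
  = 2.074 / 97.40 = 0.02130 min⁻¹
t½ = ln 2 / k = ln 2 / 0.02130 ≈ 32.5 minutes

32.5 minutes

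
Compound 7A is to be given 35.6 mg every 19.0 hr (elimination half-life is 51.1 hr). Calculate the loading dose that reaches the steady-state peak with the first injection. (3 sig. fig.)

157 mg

k = ln 2 / 51.1 = 0.01356 hr⁻¹
Accumulation ratio R = 1 / (1 − e^(−kτ)) = 1 / (1 − e^(−0.01356×19.0)) = 1 / (1 − 0.7728) = 4.402
Loading dose = maintenance dose × R = 35.6 × 4.402 ≈ 157 mg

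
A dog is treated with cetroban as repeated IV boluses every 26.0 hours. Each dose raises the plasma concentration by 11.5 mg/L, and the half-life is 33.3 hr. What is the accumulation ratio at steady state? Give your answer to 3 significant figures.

k = ln 2 / 33.3 = 0.02082 hr⁻¹
Fraction remaining after one interval: e^(−kτ) = e^(−0.02082 × 26.0) = 0.5821
R = 1 / (1 − 0.5821) = 1 / 0.4179 ≈ 2.39

2.39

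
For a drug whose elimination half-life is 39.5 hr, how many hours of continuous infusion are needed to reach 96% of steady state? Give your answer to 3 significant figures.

183 hours

k = ln 2 / 39.5 = 0.01755 hr⁻¹
f = 1 − e^(−kt)  ⇒  t = −ln(1 − f) / k
t = −ln(1 − 0.96) / 0.01755 = 3.219 / 0.01755 ≈ 183 hours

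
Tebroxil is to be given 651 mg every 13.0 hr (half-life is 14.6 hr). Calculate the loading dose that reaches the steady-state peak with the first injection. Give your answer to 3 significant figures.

k = ln 2 / 14.6 = 0.04748 hr⁻¹
Accumulation ratio R = 1 / (1 − e^(−kτ)) = 1 / (1 − e^(−0.04748×13.0)) = 1 / (1 − 0.5395) = 2.171
Loading dose = maintenance dose × R = 651 × 2.171 ≈ 1410 mg

1410 mg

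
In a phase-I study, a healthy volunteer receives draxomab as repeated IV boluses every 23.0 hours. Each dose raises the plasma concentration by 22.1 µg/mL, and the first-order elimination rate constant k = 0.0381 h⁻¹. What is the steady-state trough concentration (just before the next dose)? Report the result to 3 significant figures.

Fraction remaining after one interval: e^(−kτ) = e^(−0.03810 × 23.0) = 0.4163
R = 1 / (1 − 0.4163) = 1.713
Css,max = 22.1 × 1.713 = 37.86 µg/mL
Css,min = Css,max × e^(−kτ) = 37.86 × 0.4163 ≈ 15.8 µg/mL

15.8 µg/mL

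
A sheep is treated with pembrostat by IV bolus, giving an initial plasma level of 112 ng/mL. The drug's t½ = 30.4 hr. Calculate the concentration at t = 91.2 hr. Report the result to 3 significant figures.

k = ln 2 / 30.4 = 0.02280 hr⁻¹
C(t) = C₀ e^(−kt) = 112 × e^(−0.02280 × 91.2) = 112 × e^(−2.079) = 112 × 0.1250 ≈ 14.0 ng/mL

14.0 ng/mL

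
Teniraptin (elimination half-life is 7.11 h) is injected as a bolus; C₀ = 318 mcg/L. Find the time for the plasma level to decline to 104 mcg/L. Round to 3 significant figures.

k = ln 2 / 7.11 = 0.09749 h⁻¹
C(t) = C₀ e^(−kt)  ⇒  t = ln(C₀/C) / k
t = ln(318/104) / 0.09749 = 1.118 / 0.09749 ≈ 11.5 hours

11.5 hours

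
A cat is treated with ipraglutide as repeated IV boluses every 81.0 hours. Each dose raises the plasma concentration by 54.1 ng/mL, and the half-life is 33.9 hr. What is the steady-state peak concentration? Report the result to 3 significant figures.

k = ln 2 / 33.9 = 0.02045 hr⁻¹
Fraction remaining after one interval: e^(−kτ) = e^(−0.02045 × 81.0) = 0.1909
R = 1 / (1 − 0.1909) = 1.236
Css,max = 54.1 × 1.236 ≈ 66.9 ng/mL

66.9 ng/mL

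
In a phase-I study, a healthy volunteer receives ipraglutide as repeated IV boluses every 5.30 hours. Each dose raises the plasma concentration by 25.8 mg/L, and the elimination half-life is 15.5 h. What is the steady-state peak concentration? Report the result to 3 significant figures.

122 mg/L

k = ln 2 / 15.5 = 0.04472 h⁻¹
Fraction remaining after one interval: e^(−kτ) = e^(−0.04472 × 5.30) = 0.7890
R = 1 / (1 − 0.7890) = 4.739
Css,max = 25.8 × 4.739 ≈ 122 mg/L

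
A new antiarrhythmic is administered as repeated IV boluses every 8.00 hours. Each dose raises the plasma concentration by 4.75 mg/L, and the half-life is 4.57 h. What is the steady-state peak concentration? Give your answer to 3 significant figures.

k = ln 2 / 4.57 = 0.1517 h⁻¹
Fraction remaining after one interval: e^(−kτ) = e^(−0.1517 × 8.00) = 0.2972
R = 1 / (1 − 0.2972) = 1.423
Css,max = 4.75 × 1.423 ≈ 6.76 mg/L

6.76 mg/L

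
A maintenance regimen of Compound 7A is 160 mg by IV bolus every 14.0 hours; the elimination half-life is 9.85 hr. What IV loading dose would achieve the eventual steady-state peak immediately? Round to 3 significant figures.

k = ln 2 / 9.85 = 0.07037 hr⁻¹
Accumulation ratio R = 1 / (1 − e^(−kτ)) = 1 / (1 − e^(−0.07037×14.0)) = 1 / (1 − 0.3734) = 1.596
Loading dose = maintenance dose × R = 160 × 1.596 ≈ 255 mg

255 mg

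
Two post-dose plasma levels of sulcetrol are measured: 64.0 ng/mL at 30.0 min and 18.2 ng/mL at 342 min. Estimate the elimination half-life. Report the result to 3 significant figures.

k = ln(C₁/C₂) / (t₂ − t₁) = ln(64.0/18.2) / (342 − 30.0)
  = 1.257 / 312.0 = 0.004030 min⁻¹
t½ = ln 2 / k = ln 2 / 0.004030 ≈ 172 minutes

172 minutes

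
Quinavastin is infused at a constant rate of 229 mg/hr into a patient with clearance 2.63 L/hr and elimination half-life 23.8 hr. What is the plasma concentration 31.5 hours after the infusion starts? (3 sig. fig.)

Css = rate / CL = 229 / 2.63 = 87.07 mg/L
k = ln 2 / 23.8 = 0.02912 hr⁻¹
C(t) = Css (1 − e^(−kt)) = 87.07 × (1 − e^(−0.9174)) = 87.07 × 0.6004 ≈ 52.3 mg/L

52.3 mg/L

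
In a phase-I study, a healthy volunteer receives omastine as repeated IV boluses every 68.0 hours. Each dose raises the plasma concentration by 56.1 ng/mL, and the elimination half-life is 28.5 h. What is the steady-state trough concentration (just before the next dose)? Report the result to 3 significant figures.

k = ln 2 / 28.5 = 0.02432 h⁻¹
Fraction remaining after one interval: e^(−kτ) = e^(−0.02432 × 68.0) = 0.1913
R = 1 / (1 − 0.1913) = 1.237
Css,max = 56.1 × 1.237 = 69.37 ng/mL
Css,min = Css,max × e^(−kτ) = 69.37 × 0.1913 ≈ 13.3 ng/mL

13.3 ng/mL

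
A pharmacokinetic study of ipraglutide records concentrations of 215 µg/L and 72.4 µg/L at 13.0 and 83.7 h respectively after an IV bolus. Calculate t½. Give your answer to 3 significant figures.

45.0 hours

k = ln(C₁/C₂) / (t₂ − t₁) = ln(215/72.4) / (83.7 − 13.0)
  = 1.088 / 70.70 = 0.01540 h⁻¹
t½ = ln 2 / k = ln 2 / 0.01540 ≈ 45.0 hours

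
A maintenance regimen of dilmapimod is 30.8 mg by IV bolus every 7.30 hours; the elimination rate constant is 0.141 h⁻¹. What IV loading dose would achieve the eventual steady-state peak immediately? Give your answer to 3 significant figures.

Accumulation ratio R = 1 / (1 − e^(−kτ)) = 1 / (1 − e^(−0.1410×7.30)) = 1 / (1 − 0.3573) = 1.556
Loading dose = maintenance dose × R = 30.8 × 1.556 ≈ 47.9 mg

47.9 mg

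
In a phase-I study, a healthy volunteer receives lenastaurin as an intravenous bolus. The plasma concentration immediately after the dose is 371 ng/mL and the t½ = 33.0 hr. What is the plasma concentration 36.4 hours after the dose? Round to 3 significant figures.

173 ng/mL

k = ln 2 / 33.0 = 0.02100 hr⁻¹
36.4 hr is 1.103 half-lives, so C = 371 × (1/2)^1.103 = 371 × 0.4655 ≈ 173 ng/mL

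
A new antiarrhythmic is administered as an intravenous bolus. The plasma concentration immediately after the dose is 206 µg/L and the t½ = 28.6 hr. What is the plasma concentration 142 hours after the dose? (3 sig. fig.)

k = ln 2 / 28.6 = 0.02424 hr⁻¹
C(t) = C₀ e^(−kt) = 206 × e^(−0.02424 × 142) = 206 × e^(−3.441) = 206 × 0.03202 ≈ 6.60 µg/L

6.60 µg/L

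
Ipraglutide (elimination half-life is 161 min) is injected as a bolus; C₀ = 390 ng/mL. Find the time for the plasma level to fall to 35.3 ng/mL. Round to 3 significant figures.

558 minutes

k = ln 2 / 161 = 0.004305 min⁻¹
C(t) = C₀ e^(−kt)  ⇒  t = ln(C₀/C) / k
t = ln(390/35.3) / 0.004305 = 2.402 / 0.004305 ≈ 558 minutes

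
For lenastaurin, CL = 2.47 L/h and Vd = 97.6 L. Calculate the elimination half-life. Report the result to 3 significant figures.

27.4 hours

k = CL / V = 2.47 / 97.6 = 0.02531 h⁻¹
t½ = ln 2 / k = ln 2 / 0.02531 ≈ 27.4 hours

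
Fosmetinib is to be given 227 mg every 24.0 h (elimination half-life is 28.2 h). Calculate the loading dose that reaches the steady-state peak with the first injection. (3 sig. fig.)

k = ln 2 / 28.2 = 0.02458 h⁻¹
Accumulation ratio R = 1 / (1 − e^(−kτ)) = 1 / (1 − e^(−0.02458×24.0)) = 1 / (1 − 0.5544) = 2.244
Loading dose = maintenance dose × R = 227 × 2.244 ≈ 509 mg

509 mg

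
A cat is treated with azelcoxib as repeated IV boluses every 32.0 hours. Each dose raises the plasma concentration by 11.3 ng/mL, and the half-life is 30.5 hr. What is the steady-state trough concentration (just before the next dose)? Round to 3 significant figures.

10.6 ng/mL

k = ln 2 / 30.5 = 0.02273 hr⁻¹
Fraction remaining after one interval: e^(−kτ) = e^(−0.02273 × 32.0) = 0.4832
R = 1 / (1 − 0.4832) = 1.935
Css,max = 11.3 × 1.935 = 21.87 ng/mL
Css,min = Css,max × e^(−kτ) = 21.87 × 0.4832 ≈ 10.6 ng/mL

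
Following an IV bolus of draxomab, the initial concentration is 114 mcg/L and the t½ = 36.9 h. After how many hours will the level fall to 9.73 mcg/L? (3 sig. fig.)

k = ln 2 / 36.9 = 0.01878 h⁻¹
C(t) = C₀ e^(−kt)  ⇒  t = ln(C₀/C) / k
t = ln(114/9.73) / 0.01878 = 2.461 / 0.01878 ≈ 131 hours

131 hours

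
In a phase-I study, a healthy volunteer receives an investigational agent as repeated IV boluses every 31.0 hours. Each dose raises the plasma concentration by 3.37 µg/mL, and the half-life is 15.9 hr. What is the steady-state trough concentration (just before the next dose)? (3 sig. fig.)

1.18 µg/mL

k = ln 2 / 15.9 = 0.04359 hr⁻¹
Fraction remaining after one interval: e^(−kτ) = e^(−0.04359 × 31.0) = 0.2589
R = 1 / (1 − 0.2589) = 1.349
Css,max = 3.37 × 1.349 = 4.547 µg/mL
Css,min = Css,max × e^(−kτ) = 4.547 × 0.2589 ≈ 1.18 µg/mL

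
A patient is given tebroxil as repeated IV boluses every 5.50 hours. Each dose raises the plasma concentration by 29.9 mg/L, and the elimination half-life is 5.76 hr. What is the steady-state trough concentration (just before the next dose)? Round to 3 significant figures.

k = ln 2 / 5.76 = 0.1203 hr⁻¹
Fraction remaining after one interval: e^(−kτ) = e^(−0.1203 × 5.50) = 0.5159
R = 1 / (1 − 0.5159) = 2.066
Css,max = 29.9 × 2.066 = 61.76 mg/L
Css,min = Css,max × e^(−kτ) = 61.76 × 0.5159 ≈ 31.9 mg/L

31.9 mg/L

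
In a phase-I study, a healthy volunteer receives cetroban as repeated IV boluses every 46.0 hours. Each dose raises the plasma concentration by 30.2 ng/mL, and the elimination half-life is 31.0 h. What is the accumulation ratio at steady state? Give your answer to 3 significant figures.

1.56

k = ln 2 / 31.0 = 0.02236 h⁻¹
Fraction remaining after one interval: e^(−kτ) = e^(−0.02236 × 46.0) = 0.3575
R = 1 / (1 − 0.3575) = 1 / 0.6425 ≈ 1.56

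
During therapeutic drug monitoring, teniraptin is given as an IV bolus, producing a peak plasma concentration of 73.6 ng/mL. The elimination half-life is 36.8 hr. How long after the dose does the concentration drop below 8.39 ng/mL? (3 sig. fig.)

k = ln 2 / 36.8 = 0.01884 hr⁻¹
C(t) = C₀ e^(−kt)  ⇒  t = ln(C₀/C) / k
t = ln(73.6/8.39) / 0.01884 = 2.172 / 0.01884 ≈ 115 hours

115 hours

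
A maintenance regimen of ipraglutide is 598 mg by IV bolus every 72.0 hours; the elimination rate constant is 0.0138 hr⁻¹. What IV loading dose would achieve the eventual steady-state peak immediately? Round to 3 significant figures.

Accumulation ratio R = 1 / (1 − e^(−kτ)) = 1 / (1 − e^(−0.01380×72.0)) = 1 / (1 − 0.3702) = 1.588
Loading dose = maintenance dose × R = 598 × 1.588 ≈ 950 mg

950 mg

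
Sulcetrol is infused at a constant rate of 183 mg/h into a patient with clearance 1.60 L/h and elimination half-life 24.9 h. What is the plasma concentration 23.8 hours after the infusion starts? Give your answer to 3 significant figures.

55.4 mg/L

Css = rate / CL = 183 / 1.60 = 114.4 mg/L
k = ln 2 / 24.9 = 0.02784 h⁻¹
C(t) = Css (1 − e^(−kt)) = 114.4 × (1 − e^(−0.6625)) = 114.4 × 0.4845 ≈ 55.4 mg/L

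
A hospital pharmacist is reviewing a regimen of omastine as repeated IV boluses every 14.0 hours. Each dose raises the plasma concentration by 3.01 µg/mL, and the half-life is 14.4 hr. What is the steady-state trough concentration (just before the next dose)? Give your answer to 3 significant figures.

k = ln 2 / 14.4 = 0.04814 hr⁻¹
Fraction remaining after one interval: e^(−kτ) = e^(−0.04814 × 14.0) = 0.5097
R = 1 / (1 − 0.5097) = 2.040
Css,max = 3.01 × 2.040 = 6.139 µg/mL
Css,min = Css,max × e^(−kτ) = 6.139 × 0.5097 ≈ 3.13 µg/mL

3.13 µg/mL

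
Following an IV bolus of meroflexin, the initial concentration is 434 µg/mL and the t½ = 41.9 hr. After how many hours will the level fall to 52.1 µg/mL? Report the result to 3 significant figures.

k = ln 2 / 41.9 = 0.01654 hr⁻¹
C(t) = C₀ e^(−kt)  ⇒  t = ln(C₀/C) / k
t = ln(434/52.1) / 0.01654 = 2.120 / 0.01654 ≈ 128 hours

128 hours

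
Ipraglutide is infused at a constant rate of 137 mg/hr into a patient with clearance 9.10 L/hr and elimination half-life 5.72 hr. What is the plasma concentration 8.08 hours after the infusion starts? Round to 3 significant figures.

9.40 µg/mL

Css = rate / CL = 137 / 9.10 = 15.05 µg/mL
k = ln 2 / 5.72 = 0.1212 hr⁻¹
C(t) = Css (1 − e^(−kt)) = 15.05 × (1 − e^(−0.9791)) = 15.05 × 0.6244 ≈ 9.40 µg/mL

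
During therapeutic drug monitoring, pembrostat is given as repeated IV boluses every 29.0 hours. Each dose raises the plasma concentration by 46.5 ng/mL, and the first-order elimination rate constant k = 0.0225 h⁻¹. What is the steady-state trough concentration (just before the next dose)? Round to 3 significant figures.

50.5 ng/mL

Fraction remaining after one interval: e^(−kτ) = e^(−0.02250 × 29.0) = 0.5207
R = 1 / (1 − 0.5207) = 2.087
Css,max = 46.5 × 2.087 = 97.03 ng/mL
Css,min = Css,max × e^(−kτ) = 97.03 × 0.5207 ≈ 50.5 ng/mL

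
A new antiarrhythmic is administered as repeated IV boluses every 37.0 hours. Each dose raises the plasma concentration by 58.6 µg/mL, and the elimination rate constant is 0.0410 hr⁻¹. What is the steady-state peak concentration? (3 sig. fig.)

Fraction remaining after one interval: e^(−kτ) = e^(−0.04100 × 37.0) = 0.2194
R = 1 / (1 − 0.2194) = 1.281
Css,max = 58.6 × 1.281 ≈ 75.1 µg/mL

75.1 µg/mL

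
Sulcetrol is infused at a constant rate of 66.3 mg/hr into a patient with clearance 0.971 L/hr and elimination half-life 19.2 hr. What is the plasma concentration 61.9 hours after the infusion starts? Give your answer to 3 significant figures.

Css = rate / CL = 66.3 / 0.971 = 68.28 µg/mL
k = ln 2 / 19.2 = 0.03610 hr⁻¹
C(t) = Css (1 − e^(−kt)) = 68.28 × (1 − e^(−2.235)) = 68.28 × 0.8930 ≈ 61.0 µg/mL

61.0 µg/mL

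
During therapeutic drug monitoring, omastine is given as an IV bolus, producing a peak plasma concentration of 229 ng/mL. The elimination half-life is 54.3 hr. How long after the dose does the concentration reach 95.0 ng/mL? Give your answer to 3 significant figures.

k = ln 2 / 54.3 = 0.01277 hr⁻¹
C(t) = C₀ e^(−kt)  ⇒  t = ln(C₀/C) / k
t = ln(229/95.0) / 0.01277 = 0.8798 / 0.01277 ≈ 68.9 hours

68.9 hours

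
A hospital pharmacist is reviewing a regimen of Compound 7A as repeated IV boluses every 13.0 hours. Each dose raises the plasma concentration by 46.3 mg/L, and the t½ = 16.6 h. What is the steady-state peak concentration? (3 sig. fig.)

k = ln 2 / 16.6 = 0.04176 h⁻¹
Fraction remaining after one interval: e^(−kτ) = e^(−0.04176 × 13.0) = 0.5811
R = 1 / (1 − 0.5811) = 2.387
Css,max = 46.3 × 2.387 ≈ 111 mg/L

111 mg/L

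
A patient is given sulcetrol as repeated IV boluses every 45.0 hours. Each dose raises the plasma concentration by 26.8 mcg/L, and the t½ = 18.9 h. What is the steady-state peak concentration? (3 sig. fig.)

33.2 mcg/L

k = ln 2 / 18.9 = 0.03667 h⁻¹
Fraction remaining after one interval: e^(−kτ) = e^(−0.03667 × 45.0) = 0.1920
R = 1 / (1 − 0.1920) = 1.238
Css,max = 26.8 × 1.238 ≈ 33.2 mcg/L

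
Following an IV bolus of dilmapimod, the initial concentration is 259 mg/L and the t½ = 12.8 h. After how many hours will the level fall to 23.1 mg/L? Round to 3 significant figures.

k = ln 2 / 12.8 = 0.05415 h⁻¹
C(t) = C₀ e^(−kt)  ⇒  t = ln(C₀/C) / k
t = ln(259/23.1) / 0.05415 = 2.417 / 0.05415 ≈ 44.6 hours

44.6 hours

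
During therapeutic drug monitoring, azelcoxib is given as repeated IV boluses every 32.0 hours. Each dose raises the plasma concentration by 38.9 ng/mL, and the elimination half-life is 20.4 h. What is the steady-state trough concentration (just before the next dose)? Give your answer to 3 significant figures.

k = ln 2 / 20.4 = 0.03398 h⁻¹
Fraction remaining after one interval: e^(−kτ) = e^(−0.03398 × 32.0) = 0.3371
R = 1 / (1 − 0.3371) = 1.509
Css,max = 38.9 × 1.509 = 58.68 ng/mL
Css,min = Css,max × e^(−kτ) = 58.68 × 0.3371 ≈ 19.8 ng/mL

19.8 ng/mL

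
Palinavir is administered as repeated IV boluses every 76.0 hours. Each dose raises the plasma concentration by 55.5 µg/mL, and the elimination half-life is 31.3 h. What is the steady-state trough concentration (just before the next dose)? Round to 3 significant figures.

k = ln 2 / 31.3 = 0.02215 h⁻¹
Fraction remaining after one interval: e^(−kτ) = e^(−0.02215 × 76.0) = 0.1858
R = 1 / (1 − 0.1858) = 1.228
Css,max = 55.5 × 1.228 = 68.17 µg/mL
Css,min = Css,max × e^(−kτ) = 68.17 × 0.1858 ≈ 12.7 µg/mL

12.7 µg/mL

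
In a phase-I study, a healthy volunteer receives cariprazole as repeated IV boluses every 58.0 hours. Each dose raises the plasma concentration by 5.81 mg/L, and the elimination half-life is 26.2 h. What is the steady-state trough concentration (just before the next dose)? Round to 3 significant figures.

1.60 mg/L

k = ln 2 / 26.2 = 0.02646 h⁻¹
Fraction remaining after one interval: e^(−kτ) = e^(−0.02646 × 58.0) = 0.2156
R = 1 / (1 − 0.2156) = 1.275
Css,max = 5.81 × 1.275 = 7.407 mg/L
Css,min = Css,max × e^(−kτ) = 7.407 × 0.2156 ≈ 1.60 mg/L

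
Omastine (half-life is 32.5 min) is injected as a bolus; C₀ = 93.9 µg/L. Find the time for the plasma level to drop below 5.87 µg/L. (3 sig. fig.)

k = ln 2 / 32.5 = 0.02133 min⁻¹
C(t) = C₀ e^(−kt)  ⇒  t = ln(C₀/C) / k
t = ln(93.9/5.87) / 0.02133 = 2.772 / 0.02133 ≈ 130 minutes

130 minutes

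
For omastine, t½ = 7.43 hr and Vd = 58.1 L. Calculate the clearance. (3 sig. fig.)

k = ln 2 / t½ = ln 2 / 7.43 = 0.09329 hr⁻¹
CL = k · V = 0.09329 × 58.1 ≈ 5.42 L/hr

5.42 L/hr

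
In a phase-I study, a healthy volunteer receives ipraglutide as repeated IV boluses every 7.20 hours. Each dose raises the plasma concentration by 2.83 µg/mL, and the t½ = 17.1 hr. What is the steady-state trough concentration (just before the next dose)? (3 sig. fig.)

8.35 µg/mL

k = ln 2 / 17.1 = 0.04053 hr⁻¹
Fraction remaining after one interval: e^(−kτ) = e^(−0.04053 × 7.20) = 0.7469
R = 1 / (1 − 0.7469) = 3.951
Css,max = 2.83 × 3.951 = 11.18 µg/mL
Css,min = Css,max × e^(−kτ) = 11.18 × 0.7469 ≈ 8.35 µg/mL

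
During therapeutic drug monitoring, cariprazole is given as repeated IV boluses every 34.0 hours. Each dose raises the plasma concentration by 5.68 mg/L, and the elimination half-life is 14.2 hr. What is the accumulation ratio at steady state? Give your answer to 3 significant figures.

k = ln 2 / 14.2 = 0.04881 hr⁻¹
Fraction remaining after one interval: e^(−kτ) = e^(−0.04881 × 34.0) = 0.1902
R = 1 / (1 − 0.1902) = 1 / 0.8098 ≈ 1.23

1.23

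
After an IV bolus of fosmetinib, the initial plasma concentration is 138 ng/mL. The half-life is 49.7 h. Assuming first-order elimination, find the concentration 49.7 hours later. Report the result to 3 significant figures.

k = ln 2 / 49.7 = 0.01395 h⁻¹
C(t) = C₀ e^(−kt) = 138 × e^(−0.01395 × 49.7) = 138 × e^(−0.6931) = 138 × 0.5000 ≈ 69.0 ng/mL

69.0 ng/mL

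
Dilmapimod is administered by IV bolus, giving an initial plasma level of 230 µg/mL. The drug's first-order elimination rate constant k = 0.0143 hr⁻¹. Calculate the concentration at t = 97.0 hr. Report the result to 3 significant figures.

57.5 µg/mL

C(t) = C₀ e^(−kt) = 230 × e^(−0.01430 × 97.0) = 230 × e^(−1.387) = 230 × 0.2498 ≈ 57.5 µg/mL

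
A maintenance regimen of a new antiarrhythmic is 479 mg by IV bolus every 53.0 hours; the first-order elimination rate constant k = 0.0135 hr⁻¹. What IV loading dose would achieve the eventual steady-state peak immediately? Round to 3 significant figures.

Accumulation ratio R = 1 / (1 − e^(−kτ)) = 1 / (1 − e^(−0.01350×53.0)) = 1 / (1 − 0.4889) = 1.957
Loading dose = maintenance dose × R = 479 × 1.957 ≈ 937 mg

937 mg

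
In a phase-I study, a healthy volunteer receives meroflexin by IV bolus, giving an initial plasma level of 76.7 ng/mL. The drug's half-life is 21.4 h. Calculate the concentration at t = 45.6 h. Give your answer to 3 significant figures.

17.5 ng/mL

k = ln 2 / 21.4 = 0.03239 h⁻¹
45.6 h is 2.131 half-lives, so C = 76.7 × (1/2)^2.131 = 76.7 × 0.2283 ≈ 17.5 ng/mL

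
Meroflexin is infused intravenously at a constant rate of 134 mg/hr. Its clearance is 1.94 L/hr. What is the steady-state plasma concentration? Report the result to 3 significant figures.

Css = infusion rate / CL = 134 / 1.94 ≈ 69.1 µg/mL

69.1 µg/mL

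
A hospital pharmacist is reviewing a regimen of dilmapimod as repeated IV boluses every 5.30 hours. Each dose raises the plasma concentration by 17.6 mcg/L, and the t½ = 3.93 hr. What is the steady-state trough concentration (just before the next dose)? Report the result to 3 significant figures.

k = ln 2 / 3.93 = 0.1764 hr⁻¹
Fraction remaining after one interval: e^(−kτ) = e^(−0.1764 × 5.30) = 0.3927
R = 1 / (1 − 0.3927) = 1.647
Css,max = 17.6 × 1.647 = 28.98 mcg/L
Css,min = Css,max × e^(−kτ) = 28.98 × 0.3927 ≈ 11.4 mcg/L

11.4 mcg/L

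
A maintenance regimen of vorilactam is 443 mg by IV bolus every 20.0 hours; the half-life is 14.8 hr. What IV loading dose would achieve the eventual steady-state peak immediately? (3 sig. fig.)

729 mg

k = ln 2 / 14.8 = 0.04683 hr⁻¹
Accumulation ratio R = 1 / (1 − e^(−kτ)) = 1 / (1 − e^(−0.04683×20.0)) = 1 / (1 − 0.3919) = 1.645
Loading dose = maintenance dose × R = 443 × 1.645 ≈ 729 mg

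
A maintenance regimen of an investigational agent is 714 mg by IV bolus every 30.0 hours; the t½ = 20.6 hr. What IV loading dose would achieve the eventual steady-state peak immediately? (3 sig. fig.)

k = ln 2 / 20.6 = 0.03365 hr⁻¹
Accumulation ratio R = 1 / (1 − e^(−kτ)) = 1 / (1 − e^(−0.03365×30.0)) = 1 / (1 − 0.3644) = 1.573
Loading dose = maintenance dose × R = 714 × 1.573 ≈ 1120 mg

1120 mg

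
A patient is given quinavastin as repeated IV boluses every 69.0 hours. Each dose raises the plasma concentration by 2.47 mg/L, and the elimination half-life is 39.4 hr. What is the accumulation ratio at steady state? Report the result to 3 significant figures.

k = ln 2 / 39.4 = 0.01759 hr⁻¹
Fraction remaining after one interval: e^(−kτ) = e^(−0.01759 × 69.0) = 0.2970
R = 1 / (1 − 0.2970) = 1 / 0.7030 ≈ 1.42

1.42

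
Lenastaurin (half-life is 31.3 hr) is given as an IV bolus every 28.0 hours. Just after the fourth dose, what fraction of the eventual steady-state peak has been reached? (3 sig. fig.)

0.916

k = ln 2 / 31.3 = 0.02215 hr⁻¹
f_n = 1 − e^(−nkτ) = 1 − e^(−4 × 0.02215 × 28.0) = 1 − e^(−2.480) = 1 − 0.08372 ≈ 0.916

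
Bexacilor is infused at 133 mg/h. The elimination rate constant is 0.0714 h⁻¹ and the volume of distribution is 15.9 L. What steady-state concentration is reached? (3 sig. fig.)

CL = k · V = 0.0714 × 15.9 = 1.135 L/h
Css = rate / CL = 133 / 1.135 ≈ 117 mg/L

117 mg/L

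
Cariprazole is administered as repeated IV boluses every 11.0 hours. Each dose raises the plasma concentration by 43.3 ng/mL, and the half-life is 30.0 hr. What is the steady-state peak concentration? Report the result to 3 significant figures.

193 ng/mL

k = ln 2 / 30.0 = 0.02310 hr⁻¹
Fraction remaining after one interval: e^(−kτ) = e^(−0.02310 × 11.0) = 0.7756
R = 1 / (1 − 0.7756) = 4.456
Css,max = 43.3 × 4.456 ≈ 193 ng/mL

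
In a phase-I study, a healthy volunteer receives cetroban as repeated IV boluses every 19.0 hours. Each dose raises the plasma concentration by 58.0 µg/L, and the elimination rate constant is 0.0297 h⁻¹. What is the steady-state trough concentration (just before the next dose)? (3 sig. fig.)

76.5 µg/L

Fraction remaining after one interval: e^(−kτ) = e^(−0.02970 × 19.0) = 0.5688
R = 1 / (1 − 0.5688) = 2.319
Css,max = 58.0 × 2.319 = 134.5 µg/L
Css,min = Css,max × e^(−kτ) = 134.5 × 0.5688 ≈ 76.5 µg/L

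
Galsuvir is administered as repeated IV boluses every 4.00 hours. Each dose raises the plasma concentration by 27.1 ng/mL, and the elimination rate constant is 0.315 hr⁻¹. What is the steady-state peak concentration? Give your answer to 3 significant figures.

37.8 ng/mL

Fraction remaining after one interval: e^(−kτ) = e^(−0.3150 × 4.00) = 0.2837
R = 1 / (1 − 0.2837) = 1.396
Css,max = 27.1 × 1.396 ≈ 37.8 ng/mL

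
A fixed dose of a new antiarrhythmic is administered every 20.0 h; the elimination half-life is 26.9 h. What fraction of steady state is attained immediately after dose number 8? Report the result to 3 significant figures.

0.984

k = ln 2 / 26.9 = 0.02577 h⁻¹
f_n = 1 − e^(−nkτ) = 1 − e^(−8 × 0.02577 × 20.0) = 1 − e^(−4.123) = 1 − 0.01620 ≈ 0.984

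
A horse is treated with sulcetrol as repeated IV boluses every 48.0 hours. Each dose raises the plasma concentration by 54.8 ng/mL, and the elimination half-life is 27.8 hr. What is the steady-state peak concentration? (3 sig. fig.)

k = ln 2 / 27.8 = 0.02493 hr⁻¹
Fraction remaining after one interval: e^(−kτ) = e^(−0.02493 × 48.0) = 0.3022
R = 1 / (1 − 0.3022) = 1.433
Css,max = 54.8 × 1.433 ≈ 78.5 ng/mL

78.5 ng/mL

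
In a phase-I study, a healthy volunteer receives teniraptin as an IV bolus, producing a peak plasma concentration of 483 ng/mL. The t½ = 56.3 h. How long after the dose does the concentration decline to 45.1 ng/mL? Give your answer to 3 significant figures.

k = ln 2 / 56.3 = 0.01231 h⁻¹
C(t) = C₀ e^(−kt)  ⇒  t = ln(C₀/C) / k
t = ln(483/45.1) / 0.01231 = 2.371 / 0.01231 ≈ 193 hours

193 hours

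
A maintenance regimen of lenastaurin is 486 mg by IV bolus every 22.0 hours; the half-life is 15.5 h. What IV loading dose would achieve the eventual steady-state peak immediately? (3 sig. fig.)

k = ln 2 / 15.5 = 0.04472 h⁻¹
Accumulation ratio R = 1 / (1 − e^(−kτ)) = 1 / (1 − e^(−0.04472×22.0)) = 1 / (1 − 0.3739) = 1.597
Loading dose = maintenance dose × R = 486 × 1.597 ≈ 776 mg

776 mg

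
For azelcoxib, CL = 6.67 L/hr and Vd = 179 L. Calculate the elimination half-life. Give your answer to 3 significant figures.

18.6 hours

k = CL / V = 6.67 / 179 = 0.03726 hr⁻¹
t½ = ln 2 / k = ln 2 / 0.03726 ≈ 18.6 hours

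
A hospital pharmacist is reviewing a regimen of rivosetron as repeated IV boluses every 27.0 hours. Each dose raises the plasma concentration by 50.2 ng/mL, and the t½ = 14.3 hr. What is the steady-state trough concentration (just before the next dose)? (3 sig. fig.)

18.6 ng/mL

k = ln 2 / 14.3 = 0.04847 hr⁻¹
Fraction remaining after one interval: e^(−kτ) = e^(−0.04847 × 27.0) = 0.2702
R = 1 / (1 − 0.2702) = 1.370
Css,max = 50.2 × 1.370 = 68.78 ng/mL
Css,min = Css,max × e^(−kτ) = 68.78 × 0.2702 ≈ 18.6 ng/mL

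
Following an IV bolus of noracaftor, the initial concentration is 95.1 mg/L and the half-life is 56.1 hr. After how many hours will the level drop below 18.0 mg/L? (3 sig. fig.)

135 hours

k = ln 2 / 56.1 = 0.01236 hr⁻¹
C(t) = C₀ e^(−kt)  ⇒  t = ln(C₀/C) / k
t = ln(95.1/18.0) / 0.01236 = 1.665 / 0.01236 ≈ 135 hours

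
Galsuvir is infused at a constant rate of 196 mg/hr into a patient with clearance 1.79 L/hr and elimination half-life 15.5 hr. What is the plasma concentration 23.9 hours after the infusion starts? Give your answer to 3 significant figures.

Css = rate / CL = 196 / 1.79 = 109.5 mg/L
k = ln 2 / 15.5 = 0.04472 hr⁻¹
C(t) = Css (1 − e^(−kt)) = 109.5 × (1 − e^(−1.069)) = 109.5 × 0.6566 ≈ 71.9 mg/L

71.9 mg/L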